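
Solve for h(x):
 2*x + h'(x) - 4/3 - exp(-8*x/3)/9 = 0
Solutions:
 h(x) = C1 - x^2 + 4*x/3 - exp(-8*x/3)/24


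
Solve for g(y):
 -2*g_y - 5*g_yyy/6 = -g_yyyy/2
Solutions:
 g(y) = C1 + C2*exp(y*(-(54*sqrt(854) + 1583)^(1/3) - 25/(54*sqrt(854) + 1583)^(1/3) + 10)/18)*sin(sqrt(3)*y*(-(54*sqrt(854) + 1583)^(1/3) + 25/(54*sqrt(854) + 1583)^(1/3))/18) + C3*exp(y*(-(54*sqrt(854) + 1583)^(1/3) - 25/(54*sqrt(854) + 1583)^(1/3) + 10)/18)*cos(sqrt(3)*y*(-(54*sqrt(854) + 1583)^(1/3) + 25/(54*sqrt(854) + 1583)^(1/3))/18) + C4*exp(y*(25/(54*sqrt(854) + 1583)^(1/3) + 5 + (54*sqrt(854) + 1583)^(1/3))/9)


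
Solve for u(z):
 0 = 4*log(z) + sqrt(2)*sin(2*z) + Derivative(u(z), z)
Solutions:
 u(z) = C1 - 4*z*log(z) + 4*z + sqrt(2)*cos(2*z)/2


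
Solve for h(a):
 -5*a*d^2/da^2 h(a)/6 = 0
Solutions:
 h(a) = C1 + C2*a


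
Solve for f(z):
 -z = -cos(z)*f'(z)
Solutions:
 f(z) = C1 + Integral(z/cos(z), z)


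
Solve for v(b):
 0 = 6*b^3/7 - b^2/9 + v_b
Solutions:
 v(b) = C1 - 3*b^4/14 + b^3/27


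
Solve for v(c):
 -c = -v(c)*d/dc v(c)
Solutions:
 v(c) = -sqrt(C1 + c^2)
 v(c) = sqrt(C1 + c^2)


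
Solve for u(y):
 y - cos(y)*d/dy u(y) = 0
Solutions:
 u(y) = C1 + Integral(y/cos(y), y)


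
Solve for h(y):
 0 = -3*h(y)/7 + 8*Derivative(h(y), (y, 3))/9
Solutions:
 h(y) = C3*exp(3*7^(2/3)*y/14) + (C1*sin(3*sqrt(3)*7^(2/3)*y/28) + C2*cos(3*sqrt(3)*7^(2/3)*y/28))*exp(-3*7^(2/3)*y/28)


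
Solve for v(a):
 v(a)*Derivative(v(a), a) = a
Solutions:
 v(a) = -sqrt(C1 + a^2)
 v(a) = sqrt(C1 + a^2)


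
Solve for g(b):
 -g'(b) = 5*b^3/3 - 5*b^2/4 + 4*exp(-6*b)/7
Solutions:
 g(b) = C1 - 5*b^4/12 + 5*b^3/12 + 2*exp(-6*b)/21


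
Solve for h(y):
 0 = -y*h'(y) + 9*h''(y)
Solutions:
 h(y) = C1 + C2*erfi(sqrt(2)*y/6)


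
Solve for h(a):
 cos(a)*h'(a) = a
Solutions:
 h(a) = C1 + Integral(a/cos(a), a)


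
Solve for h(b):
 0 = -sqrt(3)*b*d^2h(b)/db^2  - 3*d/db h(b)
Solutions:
 h(b) = C1 + C2*b^(1 - sqrt(3))


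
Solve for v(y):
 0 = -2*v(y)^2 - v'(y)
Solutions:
 v(y) = 1/(C1 + 2*y)


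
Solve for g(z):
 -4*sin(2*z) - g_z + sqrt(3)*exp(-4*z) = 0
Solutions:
 g(z) = C1 + 2*cos(2*z) - sqrt(3)*exp(-4*z)/4


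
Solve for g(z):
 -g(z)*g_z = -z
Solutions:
 g(z) = -sqrt(C1 + z^2)
 g(z) = sqrt(C1 + z^2)


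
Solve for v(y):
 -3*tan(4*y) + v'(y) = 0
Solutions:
 v(y) = C1 - 3*log(cos(4*y))/4


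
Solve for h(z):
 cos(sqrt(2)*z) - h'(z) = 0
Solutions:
 h(z) = C1 + sqrt(2)*sin(sqrt(2)*z)/2


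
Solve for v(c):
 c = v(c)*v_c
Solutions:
 v(c) = -sqrt(C1 + c^2)
 v(c) = sqrt(C1 + c^2)


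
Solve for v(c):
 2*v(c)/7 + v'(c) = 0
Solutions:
 v(c) = C1*exp(-2*c/7)


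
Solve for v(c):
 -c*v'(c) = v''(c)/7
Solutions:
 v(c) = C1 + C2*erf(sqrt(14)*c/2)


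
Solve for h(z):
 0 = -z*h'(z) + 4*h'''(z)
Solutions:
 h(z) = C1 + Integral(C2*airyai(2^(1/3)*z/2) + C3*airybi(2^(1/3)*z/2), z)


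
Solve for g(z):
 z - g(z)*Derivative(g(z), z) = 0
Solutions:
 g(z) = -sqrt(C1 + z^2)
 g(z) = sqrt(C1 + z^2)


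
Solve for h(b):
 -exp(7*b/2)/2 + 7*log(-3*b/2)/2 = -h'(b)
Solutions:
 h(b) = C1 - 7*b*log(-b)/2 + 7*b*(-log(3) + log(2) + 1)/2 + exp(7*b/2)/7


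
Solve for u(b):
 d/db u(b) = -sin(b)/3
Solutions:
 u(b) = C1 + cos(b)/3


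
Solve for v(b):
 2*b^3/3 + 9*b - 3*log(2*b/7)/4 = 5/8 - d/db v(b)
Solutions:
 v(b) = C1 - b^4/6 - 9*b^2/2 + 3*b*log(b)/4 - 3*b*log(7)/4 - b/8 + 3*b*log(2)/4


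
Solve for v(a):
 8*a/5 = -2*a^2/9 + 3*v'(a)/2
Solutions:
 v(a) = C1 + 4*a^3/81 + 8*a^2/15


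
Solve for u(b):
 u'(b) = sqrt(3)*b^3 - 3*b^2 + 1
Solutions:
 u(b) = C1 + sqrt(3)*b^4/4 - b^3 + b


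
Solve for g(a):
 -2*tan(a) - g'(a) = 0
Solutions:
 g(a) = C1 + 2*log(cos(a))


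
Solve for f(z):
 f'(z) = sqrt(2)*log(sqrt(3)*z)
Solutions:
 f(z) = C1 + sqrt(2)*z*log(z) - sqrt(2)*z + sqrt(2)*z*log(3)/2


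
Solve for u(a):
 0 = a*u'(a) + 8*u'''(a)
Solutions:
 u(a) = C1 + Integral(C2*airyai(-a/2) + C3*airybi(-a/2), a)


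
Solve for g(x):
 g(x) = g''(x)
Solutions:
 g(x) = C1*exp(-x) + C2*exp(x)


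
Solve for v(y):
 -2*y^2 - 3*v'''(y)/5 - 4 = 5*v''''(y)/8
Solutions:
 v(y) = C1 + C2*y + C3*y^2 + C4*exp(-24*y/25) - y^5/18 + 125*y^4/432 - 6005*y^3/2592


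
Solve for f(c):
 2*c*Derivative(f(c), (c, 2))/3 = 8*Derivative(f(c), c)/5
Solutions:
 f(c) = C1 + C2*c^(17/5)


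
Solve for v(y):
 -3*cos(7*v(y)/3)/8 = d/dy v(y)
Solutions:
 3*y/8 - 3*log(sin(7*v(y)/3) - 1)/14 + 3*log(sin(7*v(y)/3) + 1)/14 = C1


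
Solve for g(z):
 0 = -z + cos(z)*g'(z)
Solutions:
 g(z) = C1 + Integral(z/cos(z), z)


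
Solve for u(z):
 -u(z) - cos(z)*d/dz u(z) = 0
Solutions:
 u(z) = C1*sqrt(sin(z) - 1)/sqrt(sin(z) + 1)


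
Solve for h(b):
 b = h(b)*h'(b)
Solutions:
 h(b) = -sqrt(C1 + b^2)
 h(b) = sqrt(C1 + b^2)


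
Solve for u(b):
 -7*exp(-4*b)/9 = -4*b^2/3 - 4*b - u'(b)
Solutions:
 u(b) = C1 - 4*b^3/9 - 2*b^2 - 7*exp(-4*b)/36


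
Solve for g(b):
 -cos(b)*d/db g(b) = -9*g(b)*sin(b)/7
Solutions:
 g(b) = C1/cos(b)^(9/7)


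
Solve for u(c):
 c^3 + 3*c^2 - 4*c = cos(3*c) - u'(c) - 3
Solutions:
 u(c) = C1 - c^4/4 - c^3 + 2*c^2 - 3*c + sin(3*c)/3


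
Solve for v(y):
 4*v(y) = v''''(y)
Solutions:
 v(y) = C1*exp(-sqrt(2)*y) + C2*exp(sqrt(2)*y) + C3*sin(sqrt(2)*y) + C4*cos(sqrt(2)*y)


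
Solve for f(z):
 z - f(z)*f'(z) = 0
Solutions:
 f(z) = -sqrt(C1 + z^2)
 f(z) = sqrt(C1 + z^2)


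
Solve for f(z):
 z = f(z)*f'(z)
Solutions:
 f(z) = -sqrt(C1 + z^2)
 f(z) = sqrt(C1 + z^2)


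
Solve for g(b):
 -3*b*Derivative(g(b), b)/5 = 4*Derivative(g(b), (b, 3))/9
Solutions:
 g(b) = C1 + Integral(C2*airyai(-3*50^(1/3)*b/10) + C3*airybi(-3*50^(1/3)*b/10), b)


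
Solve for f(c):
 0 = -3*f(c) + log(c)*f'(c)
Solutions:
 f(c) = C1*exp(3*li(c))


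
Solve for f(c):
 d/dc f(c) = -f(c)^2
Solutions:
 f(c) = 1/(C1 + c)


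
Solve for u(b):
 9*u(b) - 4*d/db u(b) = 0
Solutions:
 u(b) = C1*exp(9*b/4)


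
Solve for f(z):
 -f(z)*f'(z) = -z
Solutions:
 f(z) = -sqrt(C1 + z^2)
 f(z) = sqrt(C1 + z^2)


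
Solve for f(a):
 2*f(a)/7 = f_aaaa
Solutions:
 f(a) = C1*exp(-2^(1/4)*7^(3/4)*a/7) + C2*exp(2^(1/4)*7^(3/4)*a/7) + C3*sin(2^(1/4)*7^(3/4)*a/7) + C4*cos(2^(1/4)*7^(3/4)*a/7)


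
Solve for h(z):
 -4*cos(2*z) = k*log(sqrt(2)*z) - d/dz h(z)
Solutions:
 h(z) = C1 + k*z*(log(z) - 1) + k*z*log(2)/2 + 2*sin(2*z)


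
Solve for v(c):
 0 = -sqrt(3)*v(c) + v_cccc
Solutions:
 v(c) = C1*exp(-3^(1/8)*c) + C2*exp(3^(1/8)*c) + C3*sin(3^(1/8)*c) + C4*cos(3^(1/8)*c)


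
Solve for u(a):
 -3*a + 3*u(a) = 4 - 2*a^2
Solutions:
 u(a) = -2*a^2/3 + a + 4/3


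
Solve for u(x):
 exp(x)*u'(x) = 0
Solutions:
 u(x) = C1


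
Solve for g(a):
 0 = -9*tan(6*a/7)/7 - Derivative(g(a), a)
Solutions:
 g(a) = C1 + 3*log(cos(6*a/7))/2


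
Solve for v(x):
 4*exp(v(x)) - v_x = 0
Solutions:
 v(x) = log(-1/(C1 + 4*x))


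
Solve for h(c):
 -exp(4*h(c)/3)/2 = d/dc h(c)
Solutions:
 h(c) = 3*log(-(1/(C1 + 2*c))^(1/4)) + 3*log(3)/4
 h(c) = 3*log(1/(C1 + 2*c))/4 + 3*log(3)/4
 h(c) = 3*log(-I*(1/(C1 + 2*c))^(1/4)) + 3*log(3)/4
 h(c) = 3*log(I*(1/(C1 + 2*c))^(1/4)) + 3*log(3)/4


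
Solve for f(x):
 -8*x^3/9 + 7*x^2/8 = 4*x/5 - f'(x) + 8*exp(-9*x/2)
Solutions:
 f(x) = C1 + 2*x^4/9 - 7*x^3/24 + 2*x^2/5 - 16*exp(-9*x/2)/9


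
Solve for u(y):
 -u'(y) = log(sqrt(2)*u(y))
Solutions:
 2*Integral(1/(2*log(_y) + log(2)), (_y, u(y))) = C1 - y


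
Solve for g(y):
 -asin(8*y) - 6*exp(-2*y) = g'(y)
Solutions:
 g(y) = C1 - y*asin(8*y) - sqrt(1 - 64*y^2)/8 + 3*exp(-2*y)


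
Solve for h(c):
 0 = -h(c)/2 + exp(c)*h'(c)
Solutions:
 h(c) = C1*exp(-exp(-c)/2)


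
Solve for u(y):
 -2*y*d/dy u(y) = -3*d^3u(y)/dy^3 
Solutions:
 u(y) = C1 + Integral(C2*airyai(2^(1/3)*3^(2/3)*y/3) + C3*airybi(2^(1/3)*3^(2/3)*y/3), y)


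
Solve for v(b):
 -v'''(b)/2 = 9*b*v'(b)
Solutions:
 v(b) = C1 + Integral(C2*airyai(-18^(1/3)*b) + C3*airybi(-18^(1/3)*b), b)


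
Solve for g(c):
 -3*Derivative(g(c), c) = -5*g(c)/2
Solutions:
 g(c) = C1*exp(5*c/6)


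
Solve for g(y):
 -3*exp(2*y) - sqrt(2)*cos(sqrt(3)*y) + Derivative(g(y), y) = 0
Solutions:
 g(y) = C1 + 3*exp(2*y)/2 + sqrt(6)*sin(sqrt(3)*y)/3


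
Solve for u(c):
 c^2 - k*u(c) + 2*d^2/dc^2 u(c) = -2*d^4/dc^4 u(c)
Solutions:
 u(c) = C1*exp(-sqrt(2)*c*sqrt(-sqrt(2*k + 1) - 1)/2) + C2*exp(sqrt(2)*c*sqrt(-sqrt(2*k + 1) - 1)/2) + C3*exp(-sqrt(2)*c*sqrt(sqrt(2*k + 1) - 1)/2) + C4*exp(sqrt(2)*c*sqrt(sqrt(2*k + 1) - 1)/2) + c^2/k + 4/k^2


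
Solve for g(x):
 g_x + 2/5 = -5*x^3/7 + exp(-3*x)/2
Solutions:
 g(x) = C1 - 5*x^4/28 - 2*x/5 - exp(-3*x)/6


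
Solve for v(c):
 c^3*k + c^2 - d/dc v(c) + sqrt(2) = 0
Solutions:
 v(c) = C1 + c^4*k/4 + c^3/3 + sqrt(2)*c


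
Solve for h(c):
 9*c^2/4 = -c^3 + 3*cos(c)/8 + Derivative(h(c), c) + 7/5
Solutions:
 h(c) = C1 + c^4/4 + 3*c^3/4 - 7*c/5 - 3*sin(c)/8


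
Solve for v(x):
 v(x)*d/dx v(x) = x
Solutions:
 v(x) = -sqrt(C1 + x^2)
 v(x) = sqrt(C1 + x^2)


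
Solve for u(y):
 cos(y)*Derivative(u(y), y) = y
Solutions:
 u(y) = C1 + Integral(y/cos(y), y)


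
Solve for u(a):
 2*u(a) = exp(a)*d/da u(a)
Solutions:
 u(a) = C1*exp(-2*exp(-a))


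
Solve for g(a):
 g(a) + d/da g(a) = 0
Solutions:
 g(a) = C1*exp(-a)


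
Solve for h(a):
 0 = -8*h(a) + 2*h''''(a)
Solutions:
 h(a) = C1*exp(-sqrt(2)*a) + C2*exp(sqrt(2)*a) + C3*sin(sqrt(2)*a) + C4*cos(sqrt(2)*a)


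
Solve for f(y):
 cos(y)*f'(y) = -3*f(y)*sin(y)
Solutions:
 f(y) = C1*cos(y)^3


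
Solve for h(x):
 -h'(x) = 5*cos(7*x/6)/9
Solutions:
 h(x) = C1 - 10*sin(7*x/6)/21


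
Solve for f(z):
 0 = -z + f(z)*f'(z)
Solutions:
 f(z) = -sqrt(C1 + z^2)
 f(z) = sqrt(C1 + z^2)


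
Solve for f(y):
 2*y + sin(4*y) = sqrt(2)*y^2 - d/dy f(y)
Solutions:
 f(y) = C1 + sqrt(2)*y^3/3 - y^2 + cos(4*y)/4


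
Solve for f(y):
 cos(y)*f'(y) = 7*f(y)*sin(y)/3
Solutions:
 f(y) = C1/cos(y)^(7/3)


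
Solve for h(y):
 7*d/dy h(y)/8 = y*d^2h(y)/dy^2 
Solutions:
 h(y) = C1 + C2*y^(15/8)


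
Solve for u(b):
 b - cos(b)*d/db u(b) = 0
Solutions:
 u(b) = C1 + Integral(b/cos(b), b)


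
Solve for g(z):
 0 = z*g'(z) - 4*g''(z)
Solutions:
 g(z) = C1 + C2*erfi(sqrt(2)*z/4)


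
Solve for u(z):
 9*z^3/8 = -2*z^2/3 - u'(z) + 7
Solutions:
 u(z) = C1 - 9*z^4/32 - 2*z^3/9 + 7*z


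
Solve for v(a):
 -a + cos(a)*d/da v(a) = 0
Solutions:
 v(a) = C1 + Integral(a/cos(a), a)


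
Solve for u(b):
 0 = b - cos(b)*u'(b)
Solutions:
 u(b) = C1 + Integral(b/cos(b), b)


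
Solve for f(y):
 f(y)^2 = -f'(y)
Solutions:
 f(y) = 1/(C1 + y)


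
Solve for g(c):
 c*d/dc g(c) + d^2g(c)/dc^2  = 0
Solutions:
 g(c) = C1 + C2*erf(sqrt(2)*c/2)


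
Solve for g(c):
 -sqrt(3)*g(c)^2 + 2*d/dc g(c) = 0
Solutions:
 g(c) = -2/(C1 + sqrt(3)*c)


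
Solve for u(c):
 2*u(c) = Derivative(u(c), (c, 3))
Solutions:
 u(c) = C3*exp(2^(1/3)*c) + (C1*sin(2^(1/3)*sqrt(3)*c/2) + C2*cos(2^(1/3)*sqrt(3)*c/2))*exp(-2^(1/3)*c/2)


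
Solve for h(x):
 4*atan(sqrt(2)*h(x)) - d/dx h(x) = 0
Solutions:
 Integral(1/atan(sqrt(2)*_y), (_y, h(x))) = C1 + 4*x


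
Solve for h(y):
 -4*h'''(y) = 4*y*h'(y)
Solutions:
 h(y) = C1 + Integral(C2*airyai(-y) + C3*airybi(-y), y)


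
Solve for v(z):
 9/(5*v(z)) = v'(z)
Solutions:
 v(z) = -sqrt(C1 + 90*z)/5
 v(z) = sqrt(C1 + 90*z)/5


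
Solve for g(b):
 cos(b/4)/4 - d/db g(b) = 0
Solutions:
 g(b) = C1 + sin(b/4)


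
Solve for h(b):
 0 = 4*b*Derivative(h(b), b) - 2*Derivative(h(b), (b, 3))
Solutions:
 h(b) = C1 + Integral(C2*airyai(2^(1/3)*b) + C3*airybi(2^(1/3)*b), b)


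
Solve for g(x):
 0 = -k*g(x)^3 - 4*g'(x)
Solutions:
 g(x) = -sqrt(2)*sqrt(-1/(C1 - k*x))
 g(x) = sqrt(2)*sqrt(-1/(C1 - k*x))


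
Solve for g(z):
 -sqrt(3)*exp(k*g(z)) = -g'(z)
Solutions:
 g(z) = Piecewise((log(-1/(C1*k + sqrt(3)*k*z))/k, Ne(k, 0)), (nan, True))
 g(z) = Piecewise((C1 + sqrt(3)*z, Eq(k, 0)), (nan, True))


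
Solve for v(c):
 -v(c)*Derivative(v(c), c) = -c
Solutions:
 v(c) = -sqrt(C1 + c^2)
 v(c) = sqrt(C1 + c^2)


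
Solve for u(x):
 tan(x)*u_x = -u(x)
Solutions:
 u(x) = C1/sin(x)


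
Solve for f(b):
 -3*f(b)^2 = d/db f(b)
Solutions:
 f(b) = 1/(C1 + 3*b)


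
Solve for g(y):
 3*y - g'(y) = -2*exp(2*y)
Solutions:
 g(y) = C1 + 3*y^2/2 + exp(2*y)


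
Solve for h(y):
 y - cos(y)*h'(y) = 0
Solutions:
 h(y) = C1 + Integral(y/cos(y), y)


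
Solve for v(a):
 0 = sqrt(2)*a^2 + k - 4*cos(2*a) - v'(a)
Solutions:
 v(a) = C1 + sqrt(2)*a^3/3 + a*k - 2*sin(2*a)


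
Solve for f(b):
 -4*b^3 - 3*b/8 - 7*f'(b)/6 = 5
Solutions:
 f(b) = C1 - 6*b^4/7 - 9*b^2/56 - 30*b/7


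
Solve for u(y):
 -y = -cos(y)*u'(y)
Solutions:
 u(y) = C1 + Integral(y/cos(y), y)


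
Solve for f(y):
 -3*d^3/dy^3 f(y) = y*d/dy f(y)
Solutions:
 f(y) = C1 + Integral(C2*airyai(-3^(2/3)*y/3) + C3*airybi(-3^(2/3)*y/3), y)


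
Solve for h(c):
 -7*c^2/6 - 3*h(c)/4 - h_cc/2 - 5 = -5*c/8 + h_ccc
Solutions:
 h(c) = C1*exp(c*(-2 + (9*sqrt(83) + 82)^(-1/3) + (9*sqrt(83) + 82)^(1/3))/12)*sin(sqrt(3)*c*(-(9*sqrt(83) + 82)^(1/3) + (9*sqrt(83) + 82)^(-1/3))/12) + C2*exp(c*(-2 + (9*sqrt(83) + 82)^(-1/3) + (9*sqrt(83) + 82)^(1/3))/12)*cos(sqrt(3)*c*(-(9*sqrt(83) + 82)^(1/3) + (9*sqrt(83) + 82)^(-1/3))/12) + C3*exp(-c*((9*sqrt(83) + 82)^(-1/3) + 1 + (9*sqrt(83) + 82)^(1/3))/6) - 14*c^2/9 + 5*c/6 - 124/27


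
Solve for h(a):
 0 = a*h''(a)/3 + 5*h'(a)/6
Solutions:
 h(a) = C1 + C2/a^(3/2)


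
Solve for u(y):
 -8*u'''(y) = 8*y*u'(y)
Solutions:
 u(y) = C1 + Integral(C2*airyai(-y) + C3*airybi(-y), y)


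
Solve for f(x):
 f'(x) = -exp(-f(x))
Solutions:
 f(x) = log(C1 - x)


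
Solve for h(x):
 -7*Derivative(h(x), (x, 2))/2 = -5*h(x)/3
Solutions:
 h(x) = C1*exp(-sqrt(210)*x/21) + C2*exp(sqrt(210)*x/21)


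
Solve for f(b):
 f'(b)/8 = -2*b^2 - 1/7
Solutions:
 f(b) = C1 - 16*b^3/3 - 8*b/7


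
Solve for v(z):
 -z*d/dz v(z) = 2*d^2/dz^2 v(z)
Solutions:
 v(z) = C1 + C2*erf(z/2)


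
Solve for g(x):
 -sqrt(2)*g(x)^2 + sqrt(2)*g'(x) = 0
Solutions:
 g(x) = -1/(C1 + x)


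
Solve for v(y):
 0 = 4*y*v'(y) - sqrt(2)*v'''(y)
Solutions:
 v(y) = C1 + Integral(C2*airyai(sqrt(2)*y) + C3*airybi(sqrt(2)*y), y)


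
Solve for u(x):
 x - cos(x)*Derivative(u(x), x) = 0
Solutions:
 u(x) = C1 + Integral(x/cos(x), x)


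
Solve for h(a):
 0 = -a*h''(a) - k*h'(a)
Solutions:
 h(a) = C1 + a^(1 - re(k))*(C2*sin(log(a)*Abs(im(k))) + C3*cos(log(a)*im(k)))


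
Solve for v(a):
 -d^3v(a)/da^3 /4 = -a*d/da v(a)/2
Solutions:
 v(a) = C1 + Integral(C2*airyai(2^(1/3)*a) + C3*airybi(2^(1/3)*a), a)


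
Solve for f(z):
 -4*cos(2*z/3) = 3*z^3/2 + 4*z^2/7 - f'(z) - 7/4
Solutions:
 f(z) = C1 + 3*z^4/8 + 4*z^3/21 - 7*z/4 + 6*sin(2*z/3)


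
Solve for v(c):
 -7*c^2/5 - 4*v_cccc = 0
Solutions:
 v(c) = C1 + C2*c + C3*c^2 + C4*c^3 - 7*c^6/7200


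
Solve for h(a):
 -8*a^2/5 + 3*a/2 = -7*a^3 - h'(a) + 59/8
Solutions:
 h(a) = C1 - 7*a^4/4 + 8*a^3/15 - 3*a^2/4 + 59*a/8


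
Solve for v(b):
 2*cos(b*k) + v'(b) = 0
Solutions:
 v(b) = C1 - 2*sin(b*k)/k


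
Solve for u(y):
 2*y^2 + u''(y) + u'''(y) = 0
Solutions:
 u(y) = C1 + C2*y + C3*exp(-y) - y^4/6 + 2*y^3/3 - 2*y^2


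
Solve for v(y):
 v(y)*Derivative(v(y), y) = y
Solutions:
 v(y) = -sqrt(C1 + y^2)
 v(y) = sqrt(C1 + y^2)


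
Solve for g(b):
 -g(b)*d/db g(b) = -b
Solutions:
 g(b) = -sqrt(C1 + b^2)
 g(b) = sqrt(C1 + b^2)


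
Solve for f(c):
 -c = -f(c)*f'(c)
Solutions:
 f(c) = -sqrt(C1 + c^2)
 f(c) = sqrt(C1 + c^2)


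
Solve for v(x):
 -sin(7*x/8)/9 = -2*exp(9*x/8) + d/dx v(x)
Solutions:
 v(x) = C1 + 16*exp(9*x/8)/9 + 8*cos(7*x/8)/63


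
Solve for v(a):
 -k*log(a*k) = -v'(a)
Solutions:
 v(a) = C1 + a*k*log(a*k) - a*k


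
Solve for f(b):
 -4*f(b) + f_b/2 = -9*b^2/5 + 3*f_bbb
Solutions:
 f(b) = C1*exp(b*((sqrt(5182)/4 + 18)^(-1/3) + 2*(sqrt(5182)/4 + 18)^(1/3))/12)*sin(sqrt(3)*b*(-2*(sqrt(5182)/4 + 18)^(1/3) + (sqrt(5182)/4 + 18)^(-1/3))/12) + C2*exp(b*((sqrt(5182)/4 + 18)^(-1/3) + 2*(sqrt(5182)/4 + 18)^(1/3))/12)*cos(sqrt(3)*b*(-2*(sqrt(5182)/4 + 18)^(1/3) + (sqrt(5182)/4 + 18)^(-1/3))/12) + C3*exp(-b*((sqrt(5182)/4 + 18)^(-1/3) + 2*(sqrt(5182)/4 + 18)^(1/3))/6) + 9*b^2/20 + 9*b/80 + 9/640


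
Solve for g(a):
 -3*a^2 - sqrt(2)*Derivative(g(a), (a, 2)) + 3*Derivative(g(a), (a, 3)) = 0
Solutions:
 g(a) = C1 + C2*a + C3*exp(sqrt(2)*a/3) - sqrt(2)*a^4/8 - 3*a^3/2 - 27*sqrt(2)*a^2/4


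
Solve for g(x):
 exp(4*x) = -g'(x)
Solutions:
 g(x) = C1 - exp(4*x)/4


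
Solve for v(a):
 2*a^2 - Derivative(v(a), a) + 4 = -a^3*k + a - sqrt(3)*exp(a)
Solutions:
 v(a) = C1 + a^4*k/4 + 2*a^3/3 - a^2/2 + 4*a + sqrt(3)*exp(a)


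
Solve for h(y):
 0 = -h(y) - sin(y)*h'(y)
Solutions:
 h(y) = C1*sqrt(cos(y) + 1)/sqrt(cos(y) - 1)


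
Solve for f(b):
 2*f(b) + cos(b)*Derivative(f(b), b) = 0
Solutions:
 f(b) = C1*(sin(b) - 1)/(sin(b) + 1)


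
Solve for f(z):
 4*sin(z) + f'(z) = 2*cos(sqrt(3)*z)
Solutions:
 f(z) = C1 + 2*sqrt(3)*sin(sqrt(3)*z)/3 + 4*cos(z)


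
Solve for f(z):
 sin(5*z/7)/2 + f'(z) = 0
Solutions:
 f(z) = C1 + 7*cos(5*z/7)/10


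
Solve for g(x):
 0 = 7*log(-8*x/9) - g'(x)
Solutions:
 g(x) = C1 + 7*x*log(-x) + 7*x*(-2*log(3) - 1 + 3*log(2))


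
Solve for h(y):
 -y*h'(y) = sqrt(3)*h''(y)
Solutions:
 h(y) = C1 + C2*erf(sqrt(2)*3^(3/4)*y/6)


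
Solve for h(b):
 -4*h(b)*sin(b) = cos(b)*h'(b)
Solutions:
 h(b) = C1*cos(b)^4


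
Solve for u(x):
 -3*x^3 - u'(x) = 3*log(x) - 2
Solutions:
 u(x) = C1 - 3*x^4/4 - 3*x*log(x) + 5*x


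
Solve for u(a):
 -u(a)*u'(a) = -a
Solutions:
 u(a) = -sqrt(C1 + a^2)
 u(a) = sqrt(C1 + a^2)


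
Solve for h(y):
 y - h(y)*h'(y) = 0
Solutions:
 h(y) = -sqrt(C1 + y^2)
 h(y) = sqrt(C1 + y^2)


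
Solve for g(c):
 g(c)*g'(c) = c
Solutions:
 g(c) = -sqrt(C1 + c^2)
 g(c) = sqrt(C1 + c^2)


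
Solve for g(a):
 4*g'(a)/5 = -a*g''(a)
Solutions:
 g(a) = C1 + C2*a^(1/5)


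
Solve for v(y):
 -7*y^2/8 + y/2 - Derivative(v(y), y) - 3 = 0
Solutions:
 v(y) = C1 - 7*y^3/24 + y^2/4 - 3*y


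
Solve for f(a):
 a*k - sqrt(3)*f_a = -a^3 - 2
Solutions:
 f(a) = C1 + sqrt(3)*a^4/12 + sqrt(3)*a^2*k/6 + 2*sqrt(3)*a/3


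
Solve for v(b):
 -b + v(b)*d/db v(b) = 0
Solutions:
 v(b) = -sqrt(C1 + b^2)
 v(b) = sqrt(C1 + b^2)


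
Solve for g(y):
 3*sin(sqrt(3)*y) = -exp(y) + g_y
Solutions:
 g(y) = C1 + exp(y) - sqrt(3)*cos(sqrt(3)*y)


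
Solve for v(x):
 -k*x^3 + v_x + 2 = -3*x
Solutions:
 v(x) = C1 + k*x^4/4 - 3*x^2/2 - 2*x


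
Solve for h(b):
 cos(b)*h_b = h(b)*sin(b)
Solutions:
 h(b) = C1/cos(b)


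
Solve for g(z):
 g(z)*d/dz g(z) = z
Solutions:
 g(z) = -sqrt(C1 + z^2)
 g(z) = sqrt(C1 + z^2)


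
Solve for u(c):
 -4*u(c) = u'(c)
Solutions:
 u(c) = C1*exp(-4*c)


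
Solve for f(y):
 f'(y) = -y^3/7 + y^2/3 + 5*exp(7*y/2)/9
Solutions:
 f(y) = C1 - y^4/28 + y^3/9 + 10*exp(7*y/2)/63


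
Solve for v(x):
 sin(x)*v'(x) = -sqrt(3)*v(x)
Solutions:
 v(x) = C1*(cos(x) + 1)^(sqrt(3)/2)/(cos(x) - 1)^(sqrt(3)/2)


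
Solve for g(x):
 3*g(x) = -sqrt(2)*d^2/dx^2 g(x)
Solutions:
 g(x) = C1*sin(2^(3/4)*sqrt(3)*x/2) + C2*cos(2^(3/4)*sqrt(3)*x/2)


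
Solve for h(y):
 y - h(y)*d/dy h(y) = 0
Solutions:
 h(y) = -sqrt(C1 + y^2)
 h(y) = sqrt(C1 + y^2)


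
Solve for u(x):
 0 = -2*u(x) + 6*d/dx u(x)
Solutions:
 u(x) = C1*exp(x/3)


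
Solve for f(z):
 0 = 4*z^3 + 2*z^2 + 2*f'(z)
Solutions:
 f(z) = C1 - z^4/2 - z^3/3


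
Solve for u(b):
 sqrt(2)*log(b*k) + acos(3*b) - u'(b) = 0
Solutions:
 u(b) = C1 + sqrt(2)*b*(log(b*k) - 1) + b*acos(3*b) - sqrt(1 - 9*b^2)/3


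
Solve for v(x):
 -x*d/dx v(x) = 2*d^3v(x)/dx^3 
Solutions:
 v(x) = C1 + Integral(C2*airyai(-2^(2/3)*x/2) + C3*airybi(-2^(2/3)*x/2), x)


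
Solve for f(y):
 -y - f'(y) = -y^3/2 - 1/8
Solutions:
 f(y) = C1 + y^4/8 - y^2/2 + y/8


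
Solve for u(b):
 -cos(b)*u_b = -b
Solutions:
 u(b) = C1 + Integral(b/cos(b), b)


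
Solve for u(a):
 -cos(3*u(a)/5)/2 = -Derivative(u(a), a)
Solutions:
 -a/2 - 5*log(sin(3*u(a)/5) - 1)/6 + 5*log(sin(3*u(a)/5) + 1)/6 = C1


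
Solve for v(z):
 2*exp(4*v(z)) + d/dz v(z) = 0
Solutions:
 v(z) = log(-I*(1/(C1 + 8*z))^(1/4))
 v(z) = log(I*(1/(C1 + 8*z))^(1/4))
 v(z) = log(-(1/(C1 + 8*z))^(1/4))
 v(z) = log(1/(C1 + 8*z))/4


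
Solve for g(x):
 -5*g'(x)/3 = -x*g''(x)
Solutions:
 g(x) = C1 + C2*x^(8/3)


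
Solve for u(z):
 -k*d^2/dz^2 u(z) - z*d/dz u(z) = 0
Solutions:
 u(z) = C1 + C2*sqrt(k)*erf(sqrt(2)*z*sqrt(1/k)/2)


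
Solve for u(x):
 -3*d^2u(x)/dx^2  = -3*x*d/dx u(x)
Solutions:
 u(x) = C1 + C2*erfi(sqrt(2)*x/2)


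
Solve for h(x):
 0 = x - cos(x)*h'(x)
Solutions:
 h(x) = C1 + Integral(x/cos(x), x)


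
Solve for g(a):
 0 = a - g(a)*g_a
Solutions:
 g(a) = -sqrt(C1 + a^2)
 g(a) = sqrt(C1 + a^2)


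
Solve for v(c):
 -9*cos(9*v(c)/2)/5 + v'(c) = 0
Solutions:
 -9*c/5 - log(sin(9*v(c)/2) - 1)/9 + log(sin(9*v(c)/2) + 1)/9 = C1


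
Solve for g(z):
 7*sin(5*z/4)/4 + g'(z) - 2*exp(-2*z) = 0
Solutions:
 g(z) = C1 + 7*cos(5*z/4)/5 - exp(-2*z)


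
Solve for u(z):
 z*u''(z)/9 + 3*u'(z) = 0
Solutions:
 u(z) = C1 + C2/z^26


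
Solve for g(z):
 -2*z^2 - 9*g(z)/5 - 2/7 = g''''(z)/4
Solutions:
 g(z) = -10*z^2/9 + (C1*sin(sqrt(3)*5^(3/4)*z/5) + C2*cos(sqrt(3)*5^(3/4)*z/5))*exp(-sqrt(3)*5^(3/4)*z/5) + (C3*sin(sqrt(3)*5^(3/4)*z/5) + C4*cos(sqrt(3)*5^(3/4)*z/5))*exp(sqrt(3)*5^(3/4)*z/5) - 10/63


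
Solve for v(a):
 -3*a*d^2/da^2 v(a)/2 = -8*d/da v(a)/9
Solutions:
 v(a) = C1 + C2*a^(43/27)


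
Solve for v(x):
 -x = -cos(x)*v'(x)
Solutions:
 v(x) = C1 + Integral(x/cos(x), x)


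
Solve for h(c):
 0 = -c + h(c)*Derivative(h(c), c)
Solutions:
 h(c) = -sqrt(C1 + c^2)
 h(c) = sqrt(C1 + c^2)


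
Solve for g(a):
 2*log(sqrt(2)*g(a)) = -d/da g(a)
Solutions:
 Integral(1/(2*log(_y) + log(2)), (_y, g(a))) = C1 - a


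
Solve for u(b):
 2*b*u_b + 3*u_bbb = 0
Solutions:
 u(b) = C1 + Integral(C2*airyai(-2^(1/3)*3^(2/3)*b/3) + C3*airybi(-2^(1/3)*3^(2/3)*b/3), b)


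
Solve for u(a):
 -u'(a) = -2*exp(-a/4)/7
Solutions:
 u(a) = C1 - 8*exp(-a/4)/7


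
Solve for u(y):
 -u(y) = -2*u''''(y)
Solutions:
 u(y) = C1*exp(-2^(3/4)*y/2) + C2*exp(2^(3/4)*y/2) + C3*sin(2^(3/4)*y/2) + C4*cos(2^(3/4)*y/2)


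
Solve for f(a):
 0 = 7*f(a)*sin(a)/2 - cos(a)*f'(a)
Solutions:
 f(a) = C1/cos(a)^(7/2)


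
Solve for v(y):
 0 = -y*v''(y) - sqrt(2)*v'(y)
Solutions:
 v(y) = C1 + C2*y^(1 - sqrt(2))


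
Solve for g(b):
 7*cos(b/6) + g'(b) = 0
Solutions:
 g(b) = C1 - 42*sin(b/6)


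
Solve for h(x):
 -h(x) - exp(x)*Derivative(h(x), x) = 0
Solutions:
 h(x) = C1*exp(exp(-x))


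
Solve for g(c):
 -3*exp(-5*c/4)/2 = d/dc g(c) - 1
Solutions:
 g(c) = C1 + c + 6*exp(-5*c/4)/5


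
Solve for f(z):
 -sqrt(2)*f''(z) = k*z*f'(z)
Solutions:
 f(z) = Piecewise((-2^(3/4)*sqrt(pi)*C1*erf(2^(1/4)*sqrt(k)*z/2)/(2*sqrt(k)) - C2, (k > 0) | (k < 0)), (-C1*z - C2, True))


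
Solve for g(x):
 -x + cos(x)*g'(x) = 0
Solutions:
 g(x) = C1 + Integral(x/cos(x), x)


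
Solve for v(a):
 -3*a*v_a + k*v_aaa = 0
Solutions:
 v(a) = C1 + Integral(C2*airyai(3^(1/3)*a*(1/k)^(1/3)) + C3*airybi(3^(1/3)*a*(1/k)^(1/3)), a)


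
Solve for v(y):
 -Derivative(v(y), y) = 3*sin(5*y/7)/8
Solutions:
 v(y) = C1 + 21*cos(5*y/7)/40


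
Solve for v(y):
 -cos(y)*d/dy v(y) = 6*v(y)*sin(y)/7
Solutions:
 v(y) = C1*cos(y)^(6/7)


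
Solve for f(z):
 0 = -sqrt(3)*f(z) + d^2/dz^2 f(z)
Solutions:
 f(z) = C1*exp(-3^(1/4)*z) + C2*exp(3^(1/4)*z)


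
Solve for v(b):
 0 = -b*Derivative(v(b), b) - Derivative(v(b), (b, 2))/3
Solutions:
 v(b) = C1 + C2*erf(sqrt(6)*b/2)


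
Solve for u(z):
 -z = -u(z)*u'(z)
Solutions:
 u(z) = -sqrt(C1 + z^2)
 u(z) = sqrt(C1 + z^2)


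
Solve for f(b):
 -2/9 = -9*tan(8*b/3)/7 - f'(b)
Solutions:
 f(b) = C1 + 2*b/9 + 27*log(cos(8*b/3))/56


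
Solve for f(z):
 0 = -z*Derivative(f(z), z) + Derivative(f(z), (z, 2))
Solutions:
 f(z) = C1 + C2*erfi(sqrt(2)*z/2)


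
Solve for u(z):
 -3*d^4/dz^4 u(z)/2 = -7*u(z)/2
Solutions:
 u(z) = C1*exp(-3^(3/4)*7^(1/4)*z/3) + C2*exp(3^(3/4)*7^(1/4)*z/3) + C3*sin(3^(3/4)*7^(1/4)*z/3) + C4*cos(3^(3/4)*7^(1/4)*z/3)


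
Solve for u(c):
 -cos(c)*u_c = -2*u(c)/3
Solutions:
 u(c) = C1*(sin(c) + 1)^(1/3)/(sin(c) - 1)^(1/3)


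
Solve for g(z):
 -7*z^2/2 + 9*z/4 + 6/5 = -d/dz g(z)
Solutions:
 g(z) = C1 + 7*z^3/6 - 9*z^2/8 - 6*z/5


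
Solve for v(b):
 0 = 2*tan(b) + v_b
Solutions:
 v(b) = C1 + 2*log(cos(b))


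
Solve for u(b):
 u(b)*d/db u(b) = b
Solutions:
 u(b) = -sqrt(C1 + b^2)
 u(b) = sqrt(C1 + b^2)


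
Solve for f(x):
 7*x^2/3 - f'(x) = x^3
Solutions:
 f(x) = C1 - x^4/4 + 7*x^3/9


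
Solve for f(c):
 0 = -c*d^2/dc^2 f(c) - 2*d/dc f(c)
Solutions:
 f(c) = C1 + C2/c


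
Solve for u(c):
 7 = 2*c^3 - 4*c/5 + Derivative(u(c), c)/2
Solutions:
 u(c) = C1 - c^4 + 4*c^2/5 + 14*c


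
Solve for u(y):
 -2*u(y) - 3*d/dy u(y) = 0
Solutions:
 u(y) = C1*exp(-2*y/3)


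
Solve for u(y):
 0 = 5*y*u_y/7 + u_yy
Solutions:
 u(y) = C1 + C2*erf(sqrt(70)*y/14)


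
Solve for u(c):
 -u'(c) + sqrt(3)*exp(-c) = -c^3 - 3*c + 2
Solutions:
 u(c) = C1 + c^4/4 + 3*c^2/2 - 2*c - sqrt(3)*exp(-c)


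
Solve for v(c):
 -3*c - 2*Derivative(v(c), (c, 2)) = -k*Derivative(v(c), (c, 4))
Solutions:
 v(c) = C1 + C2*c + C3*exp(-sqrt(2)*c*sqrt(1/k)) + C4*exp(sqrt(2)*c*sqrt(1/k)) - c^3/4


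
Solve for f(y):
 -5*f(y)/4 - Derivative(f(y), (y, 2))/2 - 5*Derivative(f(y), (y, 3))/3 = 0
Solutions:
 f(y) = C1*exp(y*(-2 + (5*sqrt(5655) + 376)^(-1/3) + (5*sqrt(5655) + 376)^(1/3))/20)*sin(sqrt(3)*y*(-(5*sqrt(5655) + 376)^(1/3) + (5*sqrt(5655) + 376)^(-1/3))/20) + C2*exp(y*(-2 + (5*sqrt(5655) + 376)^(-1/3) + (5*sqrt(5655) + 376)^(1/3))/20)*cos(sqrt(3)*y*(-(5*sqrt(5655) + 376)^(1/3) + (5*sqrt(5655) + 376)^(-1/3))/20) + C3*exp(-y*((5*sqrt(5655) + 376)^(-1/3) + 1 + (5*sqrt(5655) + 376)^(1/3))/10)


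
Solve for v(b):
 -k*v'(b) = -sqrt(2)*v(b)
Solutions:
 v(b) = C1*exp(sqrt(2)*b/k)


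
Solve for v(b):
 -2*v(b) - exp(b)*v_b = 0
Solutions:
 v(b) = C1*exp(2*exp(-b))


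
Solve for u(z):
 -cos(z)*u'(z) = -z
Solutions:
 u(z) = C1 + Integral(z/cos(z), z)


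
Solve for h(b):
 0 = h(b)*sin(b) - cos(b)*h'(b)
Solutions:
 h(b) = C1/cos(b)


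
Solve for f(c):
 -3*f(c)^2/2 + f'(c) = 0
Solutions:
 f(c) = -2/(C1 + 3*c)


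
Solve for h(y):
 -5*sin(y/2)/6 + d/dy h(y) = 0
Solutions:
 h(y) = C1 - 5*cos(y/2)/3


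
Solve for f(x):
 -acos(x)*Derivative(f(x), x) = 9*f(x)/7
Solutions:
 f(x) = C1*exp(-9*Integral(1/acos(x), x)/7)


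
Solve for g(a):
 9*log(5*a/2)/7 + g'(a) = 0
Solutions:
 g(a) = C1 - 9*a*log(a)/7 - 9*a*log(5)/7 + 9*a*log(2)/7 + 9*a/7


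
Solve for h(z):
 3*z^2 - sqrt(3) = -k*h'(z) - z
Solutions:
 h(z) = C1 - z^3/k - z^2/(2*k) + sqrt(3)*z/k


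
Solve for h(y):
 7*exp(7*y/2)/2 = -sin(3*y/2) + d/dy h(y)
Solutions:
 h(y) = C1 + exp(7*y/2) - 2*cos(3*y/2)/3


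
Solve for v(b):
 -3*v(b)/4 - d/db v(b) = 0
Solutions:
 v(b) = C1*exp(-3*b/4)


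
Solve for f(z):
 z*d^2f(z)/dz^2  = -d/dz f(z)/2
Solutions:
 f(z) = C1 + C2*sqrt(z)


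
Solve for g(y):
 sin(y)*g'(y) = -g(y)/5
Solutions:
 g(y) = C1*(cos(y) + 1)^(1/10)/(cos(y) - 1)^(1/10)


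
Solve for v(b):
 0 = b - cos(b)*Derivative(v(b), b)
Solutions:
 v(b) = C1 + Integral(b/cos(b), b)


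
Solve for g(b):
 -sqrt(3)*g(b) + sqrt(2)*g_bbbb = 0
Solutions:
 g(b) = C1*exp(-2^(7/8)*3^(1/8)*b/2) + C2*exp(2^(7/8)*3^(1/8)*b/2) + C3*sin(2^(7/8)*3^(1/8)*b/2) + C4*cos(2^(7/8)*3^(1/8)*b/2)


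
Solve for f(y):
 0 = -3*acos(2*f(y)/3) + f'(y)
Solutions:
 Integral(1/acos(2*_y/3), (_y, f(y))) = C1 + 3*y


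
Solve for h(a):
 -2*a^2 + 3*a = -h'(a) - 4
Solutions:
 h(a) = C1 + 2*a^3/3 - 3*a^2/2 - 4*a


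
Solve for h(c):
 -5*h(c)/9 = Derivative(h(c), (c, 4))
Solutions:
 h(c) = (C1*sin(5^(1/4)*sqrt(6)*c/6) + C2*cos(5^(1/4)*sqrt(6)*c/6))*exp(-5^(1/4)*sqrt(6)*c/6) + (C3*sin(5^(1/4)*sqrt(6)*c/6) + C4*cos(5^(1/4)*sqrt(6)*c/6))*exp(5^(1/4)*sqrt(6)*c/6)


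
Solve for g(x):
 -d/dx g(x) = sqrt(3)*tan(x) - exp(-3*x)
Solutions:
 g(x) = C1 - sqrt(3)*log(tan(x)^2 + 1)/2 - exp(-3*x)/3


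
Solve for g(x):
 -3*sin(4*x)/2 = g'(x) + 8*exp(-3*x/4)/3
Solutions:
 g(x) = C1 + 3*cos(4*x)/8 + 32*exp(-3*x/4)/9


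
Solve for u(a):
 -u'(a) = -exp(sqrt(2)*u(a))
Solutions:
 u(a) = sqrt(2)*(2*log(-1/(C1 + a)) - log(2))/4


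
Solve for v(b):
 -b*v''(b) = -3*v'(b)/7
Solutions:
 v(b) = C1 + C2*b^(10/7)


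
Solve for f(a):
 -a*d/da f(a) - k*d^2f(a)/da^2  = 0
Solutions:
 f(a) = C1 + C2*sqrt(k)*erf(sqrt(2)*a*sqrt(1/k)/2)


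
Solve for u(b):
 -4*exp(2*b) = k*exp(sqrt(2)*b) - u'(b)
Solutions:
 u(b) = C1 + sqrt(2)*k*exp(sqrt(2)*b)/2 + 2*exp(2*b)


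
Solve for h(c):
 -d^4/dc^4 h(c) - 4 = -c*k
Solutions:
 h(c) = C1 + C2*c + C3*c^2 + C4*c^3 + c^5*k/120 - c^4/6


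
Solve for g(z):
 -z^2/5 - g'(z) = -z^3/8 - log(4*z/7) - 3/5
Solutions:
 g(z) = C1 + z^4/32 - z^3/15 + z*log(z) + z*log(4/7) - 2*z/5


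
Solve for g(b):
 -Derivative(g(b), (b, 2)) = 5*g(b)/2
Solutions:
 g(b) = C1*sin(sqrt(10)*b/2) + C2*cos(sqrt(10)*b/2)


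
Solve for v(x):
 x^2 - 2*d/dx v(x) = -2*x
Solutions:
 v(x) = C1 + x^3/6 + x^2/2


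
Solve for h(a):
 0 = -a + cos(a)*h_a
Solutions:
 h(a) = C1 + Integral(a/cos(a), a)


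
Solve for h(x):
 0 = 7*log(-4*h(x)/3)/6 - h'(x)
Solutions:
 -6*Integral(1/(log(-_y) - log(3) + 2*log(2)), (_y, h(x)))/7 = C1 - x


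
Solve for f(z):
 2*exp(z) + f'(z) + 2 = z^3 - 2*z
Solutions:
 f(z) = C1 + z^4/4 - z^2 - 2*z - 2*exp(z)


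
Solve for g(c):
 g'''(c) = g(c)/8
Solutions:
 g(c) = C3*exp(c/2) + (C1*sin(sqrt(3)*c/4) + C2*cos(sqrt(3)*c/4))*exp(-c/4)


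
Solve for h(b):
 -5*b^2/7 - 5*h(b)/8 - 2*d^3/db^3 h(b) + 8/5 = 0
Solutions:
 h(b) = C3*exp(-2^(2/3)*5^(1/3)*b/4) - 8*b^2/7 + (C1*sin(2^(2/3)*sqrt(3)*5^(1/3)*b/8) + C2*cos(2^(2/3)*sqrt(3)*5^(1/3)*b/8))*exp(2^(2/3)*5^(1/3)*b/8) + 64/25


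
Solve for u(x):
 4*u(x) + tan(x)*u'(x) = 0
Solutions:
 u(x) = C1/sin(x)^4


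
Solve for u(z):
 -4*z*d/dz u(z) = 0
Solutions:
 u(z) = C1


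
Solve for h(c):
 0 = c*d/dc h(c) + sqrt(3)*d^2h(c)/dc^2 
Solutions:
 h(c) = C1 + C2*erf(sqrt(2)*3^(3/4)*c/6)


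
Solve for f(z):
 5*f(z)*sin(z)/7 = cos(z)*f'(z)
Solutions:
 f(z) = C1/cos(z)^(5/7)


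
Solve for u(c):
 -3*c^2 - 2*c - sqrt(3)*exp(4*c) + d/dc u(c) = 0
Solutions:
 u(c) = C1 + c^3 + c^2 + sqrt(3)*exp(4*c)/4


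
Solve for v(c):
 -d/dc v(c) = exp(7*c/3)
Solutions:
 v(c) = C1 - 3*exp(7*c/3)/7


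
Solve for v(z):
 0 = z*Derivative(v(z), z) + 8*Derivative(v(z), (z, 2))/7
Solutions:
 v(z) = C1 + C2*erf(sqrt(7)*z/4)


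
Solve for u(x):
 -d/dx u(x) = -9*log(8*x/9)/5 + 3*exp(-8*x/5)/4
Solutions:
 u(x) = C1 + 9*x*log(x)/5 + 9*x*(-2*log(3) - 1 + 3*log(2))/5 + 15*exp(-8*x/5)/32


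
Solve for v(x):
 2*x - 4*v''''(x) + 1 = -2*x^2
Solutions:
 v(x) = C1 + C2*x + C3*x^2 + C4*x^3 + x^6/720 + x^5/240 + x^4/96


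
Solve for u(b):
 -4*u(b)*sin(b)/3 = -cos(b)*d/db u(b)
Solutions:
 u(b) = C1/cos(b)^(4/3)


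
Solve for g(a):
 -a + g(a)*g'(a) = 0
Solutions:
 g(a) = -sqrt(C1 + a^2)
 g(a) = sqrt(C1 + a^2)


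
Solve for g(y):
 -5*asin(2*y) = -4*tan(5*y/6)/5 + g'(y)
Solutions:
 g(y) = C1 - 5*y*asin(2*y) - 5*sqrt(1 - 4*y^2)/2 - 24*log(cos(5*y/6))/25


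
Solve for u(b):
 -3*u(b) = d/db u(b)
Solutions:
 u(b) = C1*exp(-3*b)


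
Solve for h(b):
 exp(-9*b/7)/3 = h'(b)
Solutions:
 h(b) = C1 - 7*exp(-9*b/7)/27


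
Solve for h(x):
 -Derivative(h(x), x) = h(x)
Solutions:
 h(x) = C1*exp(-x)


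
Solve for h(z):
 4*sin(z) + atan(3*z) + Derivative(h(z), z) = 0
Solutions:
 h(z) = C1 - z*atan(3*z) + log(9*z^2 + 1)/6 + 4*cos(z)


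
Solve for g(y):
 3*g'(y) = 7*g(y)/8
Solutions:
 g(y) = C1*exp(7*y/24)


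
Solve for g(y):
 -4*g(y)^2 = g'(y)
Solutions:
 g(y) = 1/(C1 + 4*y)


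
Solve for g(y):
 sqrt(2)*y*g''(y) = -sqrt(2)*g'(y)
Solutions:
 g(y) = C1 + C2*log(y)


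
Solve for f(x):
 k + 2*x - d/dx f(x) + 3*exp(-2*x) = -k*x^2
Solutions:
 f(x) = C1 + k*x^3/3 + k*x + x^2 - 3*exp(-2*x)/2


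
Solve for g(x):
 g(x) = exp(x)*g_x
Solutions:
 g(x) = C1*exp(-exp(-x))


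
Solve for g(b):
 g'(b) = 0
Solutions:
 g(b) = C1


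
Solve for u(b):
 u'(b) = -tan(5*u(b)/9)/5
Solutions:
 u(b) = -9*asin(C1*exp(-b/9))/5 + 9*pi/5
 u(b) = 9*asin(C1*exp(-b/9))/5


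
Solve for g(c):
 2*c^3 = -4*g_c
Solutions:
 g(c) = C1 - c^4/8


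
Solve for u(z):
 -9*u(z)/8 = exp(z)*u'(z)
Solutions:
 u(z) = C1*exp(9*exp(-z)/8)


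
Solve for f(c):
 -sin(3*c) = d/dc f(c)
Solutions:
 f(c) = C1 + cos(3*c)/3


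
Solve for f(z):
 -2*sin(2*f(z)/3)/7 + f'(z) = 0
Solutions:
 -2*z/7 + 3*log(cos(2*f(z)/3) - 1)/4 - 3*log(cos(2*f(z)/3) + 1)/4 = C1


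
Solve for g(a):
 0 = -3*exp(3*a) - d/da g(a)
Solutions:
 g(a) = C1 - exp(3*a)


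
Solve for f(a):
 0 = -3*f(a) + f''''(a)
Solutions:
 f(a) = C1*exp(-3^(1/4)*a) + C2*exp(3^(1/4)*a) + C3*sin(3^(1/4)*a) + C4*cos(3^(1/4)*a)


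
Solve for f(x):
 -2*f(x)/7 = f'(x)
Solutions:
 f(x) = C1*exp(-2*x/7)


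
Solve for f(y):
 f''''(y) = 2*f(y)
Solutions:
 f(y) = C1*exp(-2^(1/4)*y) + C2*exp(2^(1/4)*y) + C3*sin(2^(1/4)*y) + C4*cos(2^(1/4)*y)


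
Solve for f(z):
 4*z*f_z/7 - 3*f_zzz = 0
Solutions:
 f(z) = C1 + Integral(C2*airyai(42^(2/3)*z/21) + C3*airybi(42^(2/3)*z/21), z)


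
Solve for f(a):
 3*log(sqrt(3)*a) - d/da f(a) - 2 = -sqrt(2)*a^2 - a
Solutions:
 f(a) = C1 + sqrt(2)*a^3/3 + a^2/2 + 3*a*log(a) - 5*a + 3*a*log(3)/2


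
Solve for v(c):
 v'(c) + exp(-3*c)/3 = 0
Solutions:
 v(c) = C1 + exp(-3*c)/9


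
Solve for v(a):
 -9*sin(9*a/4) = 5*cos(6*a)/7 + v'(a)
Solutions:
 v(a) = C1 - 5*sin(6*a)/42 + 4*cos(9*a/4)


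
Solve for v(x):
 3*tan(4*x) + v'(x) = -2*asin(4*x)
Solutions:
 v(x) = C1 - 2*x*asin(4*x) - sqrt(1 - 16*x^2)/2 + 3*log(cos(4*x))/4


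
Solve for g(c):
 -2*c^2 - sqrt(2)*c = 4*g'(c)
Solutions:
 g(c) = C1 - c^3/6 - sqrt(2)*c^2/8


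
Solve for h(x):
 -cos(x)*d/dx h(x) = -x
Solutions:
 h(x) = C1 + Integral(x/cos(x), x)


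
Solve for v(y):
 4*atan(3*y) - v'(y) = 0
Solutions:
 v(y) = C1 + 4*y*atan(3*y) - 2*log(9*y^2 + 1)/3


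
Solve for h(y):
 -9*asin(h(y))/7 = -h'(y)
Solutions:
 Integral(1/asin(_y), (_y, h(y))) = C1 + 9*y/7


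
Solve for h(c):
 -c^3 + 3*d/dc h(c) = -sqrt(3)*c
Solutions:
 h(c) = C1 + c^4/12 - sqrt(3)*c^2/6


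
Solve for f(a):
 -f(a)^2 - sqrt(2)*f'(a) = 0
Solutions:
 f(a) = 2/(C1 + sqrt(2)*a)


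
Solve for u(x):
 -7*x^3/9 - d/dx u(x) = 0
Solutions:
 u(x) = C1 - 7*x^4/36


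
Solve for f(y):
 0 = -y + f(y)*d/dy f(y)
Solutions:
 f(y) = -sqrt(C1 + y^2)
 f(y) = sqrt(C1 + y^2)


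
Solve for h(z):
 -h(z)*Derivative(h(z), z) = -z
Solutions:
 h(z) = -sqrt(C1 + z^2)
 h(z) = sqrt(C1 + z^2)


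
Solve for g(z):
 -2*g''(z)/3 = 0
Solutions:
 g(z) = C1 + C2*z


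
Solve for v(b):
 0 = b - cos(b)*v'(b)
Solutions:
 v(b) = C1 + Integral(b/cos(b), b)


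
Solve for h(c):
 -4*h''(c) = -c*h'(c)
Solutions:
 h(c) = C1 + C2*erfi(sqrt(2)*c/4)


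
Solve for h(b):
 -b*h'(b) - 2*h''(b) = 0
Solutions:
 h(b) = C1 + C2*erf(b/2)


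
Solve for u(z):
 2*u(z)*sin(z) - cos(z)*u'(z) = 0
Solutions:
 u(z) = C1/cos(z)^2


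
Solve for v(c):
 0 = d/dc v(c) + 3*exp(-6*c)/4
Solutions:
 v(c) = C1 + exp(-6*c)/8


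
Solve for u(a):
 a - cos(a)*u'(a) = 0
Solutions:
 u(a) = C1 + Integral(a/cos(a), a)


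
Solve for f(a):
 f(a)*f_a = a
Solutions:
 f(a) = -sqrt(C1 + a^2)
 f(a) = sqrt(C1 + a^2)


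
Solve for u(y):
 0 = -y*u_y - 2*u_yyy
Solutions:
 u(y) = C1 + Integral(C2*airyai(-2^(2/3)*y/2) + C3*airybi(-2^(2/3)*y/2), y)


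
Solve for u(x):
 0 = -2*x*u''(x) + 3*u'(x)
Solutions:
 u(x) = C1 + C2*x^(5/2)


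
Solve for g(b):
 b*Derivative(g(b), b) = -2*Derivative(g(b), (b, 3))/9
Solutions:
 g(b) = C1 + Integral(C2*airyai(-6^(2/3)*b/2) + C3*airybi(-6^(2/3)*b/2), b)


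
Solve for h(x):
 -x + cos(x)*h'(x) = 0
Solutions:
 h(x) = C1 + Integral(x/cos(x), x)


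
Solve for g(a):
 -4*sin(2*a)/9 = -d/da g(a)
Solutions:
 g(a) = C1 - 2*cos(2*a)/9


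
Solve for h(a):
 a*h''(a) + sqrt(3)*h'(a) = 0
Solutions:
 h(a) = C1 + C2*a^(1 - sqrt(3))


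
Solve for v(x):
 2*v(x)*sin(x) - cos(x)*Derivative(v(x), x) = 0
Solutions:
 v(x) = C1/cos(x)^2


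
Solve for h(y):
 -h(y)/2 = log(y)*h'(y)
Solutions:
 h(y) = C1*exp(-li(y)/2)


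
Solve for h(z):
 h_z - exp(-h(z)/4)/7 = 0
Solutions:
 h(z) = 4*log(C1 + z/28)


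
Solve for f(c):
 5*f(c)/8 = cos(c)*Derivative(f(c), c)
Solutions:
 f(c) = C1*(sin(c) + 1)^(5/16)/(sin(c) - 1)^(5/16)


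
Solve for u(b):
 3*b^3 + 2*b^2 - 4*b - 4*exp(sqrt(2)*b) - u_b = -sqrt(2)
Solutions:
 u(b) = C1 + 3*b^4/4 + 2*b^3/3 - 2*b^2 + sqrt(2)*b - 2*sqrt(2)*exp(sqrt(2)*b)


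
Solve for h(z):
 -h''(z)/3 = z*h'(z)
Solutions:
 h(z) = C1 + C2*erf(sqrt(6)*z/2)


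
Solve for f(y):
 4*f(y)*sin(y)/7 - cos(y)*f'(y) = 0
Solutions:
 f(y) = C1/cos(y)^(4/7)


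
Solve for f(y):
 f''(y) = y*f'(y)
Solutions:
 f(y) = C1 + C2*erfi(sqrt(2)*y/2)


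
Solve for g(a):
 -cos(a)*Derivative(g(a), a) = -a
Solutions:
 g(a) = C1 + Integral(a/cos(a), a)


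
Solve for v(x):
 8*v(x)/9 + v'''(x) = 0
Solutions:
 v(x) = C3*exp(-2*3^(1/3)*x/3) + (C1*sin(3^(5/6)*x/3) + C2*cos(3^(5/6)*x/3))*exp(3^(1/3)*x/3)


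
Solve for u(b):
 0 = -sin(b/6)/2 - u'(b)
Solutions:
 u(b) = C1 + 3*cos(b/6)


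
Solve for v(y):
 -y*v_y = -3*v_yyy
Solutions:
 v(y) = C1 + Integral(C2*airyai(3^(2/3)*y/3) + C3*airybi(3^(2/3)*y/3), y)


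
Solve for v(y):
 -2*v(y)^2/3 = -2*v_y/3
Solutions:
 v(y) = -1/(C1 + y)


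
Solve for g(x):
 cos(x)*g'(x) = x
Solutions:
 g(x) = C1 + Integral(x/cos(x), x)


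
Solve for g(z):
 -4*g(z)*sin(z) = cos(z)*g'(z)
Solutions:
 g(z) = C1*cos(z)^4


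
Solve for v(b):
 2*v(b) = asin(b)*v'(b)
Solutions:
 v(b) = C1*exp(2*Integral(1/asin(b), b))


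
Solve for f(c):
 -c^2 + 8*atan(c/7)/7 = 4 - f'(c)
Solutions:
 f(c) = C1 + c^3/3 - 8*c*atan(c/7)/7 + 4*c + 4*log(c^2 + 49)


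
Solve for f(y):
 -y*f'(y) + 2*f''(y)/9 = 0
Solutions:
 f(y) = C1 + C2*erfi(3*y/2)


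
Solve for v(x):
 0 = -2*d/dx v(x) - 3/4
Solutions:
 v(x) = C1 - 3*x/8


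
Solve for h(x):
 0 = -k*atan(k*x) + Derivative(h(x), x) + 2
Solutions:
 h(x) = C1 + k*Piecewise((x*atan(k*x) - log(k^2*x^2 + 1)/(2*k), Ne(k, 0)), (0, True)) - 2*x


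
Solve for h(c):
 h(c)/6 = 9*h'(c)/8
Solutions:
 h(c) = C1*exp(4*c/27)


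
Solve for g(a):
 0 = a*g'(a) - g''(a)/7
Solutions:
 g(a) = C1 + C2*erfi(sqrt(14)*a/2)


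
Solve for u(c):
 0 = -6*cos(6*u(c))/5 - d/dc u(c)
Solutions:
 6*c/5 - log(sin(6*u(c)) - 1)/12 + log(sin(6*u(c)) + 1)/12 = C1
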